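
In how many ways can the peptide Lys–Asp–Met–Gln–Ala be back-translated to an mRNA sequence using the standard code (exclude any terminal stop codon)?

Lys: 2 codons.
Asp: 2 codons.
Met: 1 codon.
Gln: 2 codons.
Ala: 4 codons.
2 × 2 × 1 × 2 × 4 = 32.

32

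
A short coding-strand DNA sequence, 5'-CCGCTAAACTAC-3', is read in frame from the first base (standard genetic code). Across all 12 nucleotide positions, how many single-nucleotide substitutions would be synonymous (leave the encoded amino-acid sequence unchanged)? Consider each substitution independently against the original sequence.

9

Codon 1 (CCG, Pro): 3 synonymous substitutions.
Codon 2 (CTA, Leu): 4 synonymous substitutions.
Codon 3 (AAC, Asn): 1 synonymous substitution.
Codon 4 (TAC, Tyr): 1 synonymous substitution.
Total: 3 + 4 + 1 + 1 = 9.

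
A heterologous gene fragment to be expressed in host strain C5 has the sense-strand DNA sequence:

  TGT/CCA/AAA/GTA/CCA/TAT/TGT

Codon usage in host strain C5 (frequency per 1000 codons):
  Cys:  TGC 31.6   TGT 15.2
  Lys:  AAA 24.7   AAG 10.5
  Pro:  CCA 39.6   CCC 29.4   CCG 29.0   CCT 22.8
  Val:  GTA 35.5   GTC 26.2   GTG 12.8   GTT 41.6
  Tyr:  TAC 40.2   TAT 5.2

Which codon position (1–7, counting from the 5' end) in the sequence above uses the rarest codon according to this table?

6

Codon 1 TGT (Cys): 15.2 per 1000.
Codon 2 CCA (Pro): 39.6 per 1000.
Codon 3 AAA (Lys): 24.7 per 1000.
Codon 4 GTA (Val): 35.5 per 1000.
Codon 5 CCA (Pro): 39.6 per 1000.
Codon 6 TAT (Tyr): 5.2 per 1000.
Codon 7 TGT (Cys): 15.2 per 1000.
Lowest frequency is 5.2 at codon 6.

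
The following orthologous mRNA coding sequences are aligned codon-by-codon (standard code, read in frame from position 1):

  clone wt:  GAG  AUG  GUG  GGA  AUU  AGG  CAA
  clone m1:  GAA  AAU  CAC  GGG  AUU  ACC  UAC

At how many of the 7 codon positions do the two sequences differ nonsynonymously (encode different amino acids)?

Codon 1: GAG Glu / GAA Glu — synonymous.
Codon 2: AUG Met / AAU Asn — nonsynonymous.
Codon 3: GUG Val / CAC His — nonsynonymous.
Codon 4: GGA Gly / GGG Gly — synonymous.
Codon 5: AUU Ile / AUU Ile — identical.
Codon 6: AGG Arg / ACC Thr — nonsynonymous.
Codon 7: CAA Gln / UAC Tyr — nonsynonymous.
Nonsynonymous differences: 4.

4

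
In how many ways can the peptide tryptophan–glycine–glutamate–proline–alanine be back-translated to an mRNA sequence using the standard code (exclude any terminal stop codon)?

128

Trp: 1 codon.
Gly: 4 codons.
Glu: 2 codons.
Pro: 4 codons.
Ala: 4 codons.
1 × 4 × 2 × 4 × 4 = 128.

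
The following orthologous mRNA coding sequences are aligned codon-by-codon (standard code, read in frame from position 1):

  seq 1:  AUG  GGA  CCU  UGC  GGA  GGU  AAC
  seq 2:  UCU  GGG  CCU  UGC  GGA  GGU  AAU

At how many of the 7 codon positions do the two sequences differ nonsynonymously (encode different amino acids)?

1

Codon 1: AUG Met / UCU Ser — nonsynonymous.
Codon 2: GGA Gly / GGG Gly — synonymous.
Codon 3: CCU Pro / CCU Pro — identical.
Codon 4: UGC Cys / UGC Cys — identical.
Codon 5: GGA Gly / GGA Gly — identical.
Codon 6: GGU Gly / GGU Gly — identical.
Codon 7: AAC Asn / AAU Asn — synonymous.
Nonsynonymous differences: 1.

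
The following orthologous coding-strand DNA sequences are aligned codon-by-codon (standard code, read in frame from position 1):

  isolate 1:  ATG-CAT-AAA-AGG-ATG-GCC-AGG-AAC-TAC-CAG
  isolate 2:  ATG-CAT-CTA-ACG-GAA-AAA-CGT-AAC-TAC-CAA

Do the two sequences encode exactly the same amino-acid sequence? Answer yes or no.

no

Codon 1: ATG Met / ATG Met — identical.
Codon 2: CAT His / CAT His — identical.
Codon 3: AAA Lys / CTA Leu — nonsynonymous.
Codon 4: AGG Arg / ACG Thr — nonsynonymous.
Codon 5: ATG Met / GAA Glu — nonsynonymous.
Codon 6: GCC Ala / AAA Lys — nonsynonymous.
Codon 7: AGG Arg / CGT Arg — synonymous.
Codon 8: AAC Asn / AAC Asn — identical.
Codon 9: TAC Tyr / TAC Tyr — identical.
Codon 10: CAG Gln / CAA Gln — synonymous.
Nonsynonymous differences: 4 → different protein.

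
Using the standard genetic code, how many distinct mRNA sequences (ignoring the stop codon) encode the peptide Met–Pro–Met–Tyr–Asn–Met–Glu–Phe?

64

Met: 1 codon.
Pro: 4 codons.
Met: 1 codon.
Tyr: 2 codons.
Asn: 2 codons.
Met: 1 codon.
Glu: 2 codons.
Phe: 2 codons.
1 × 4 × 1 × 2 × 2 × 1 × 2 × 2 = 64.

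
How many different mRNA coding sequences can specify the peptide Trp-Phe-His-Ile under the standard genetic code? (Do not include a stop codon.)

12

Trp: 1 codon.
Phe: 2 codons.
His: 2 codons.
Ile: 3 codons.
1 × 2 × 2 × 3 = 12.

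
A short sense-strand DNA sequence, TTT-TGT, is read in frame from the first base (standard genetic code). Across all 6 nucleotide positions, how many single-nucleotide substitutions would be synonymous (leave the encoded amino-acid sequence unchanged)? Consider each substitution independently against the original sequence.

2

Codon 1 (TTT, Phe): 1 synonymous substitution.
Codon 2 (TGT, Cys): 1 synonymous substitution.
Total: 1 + 1 = 2.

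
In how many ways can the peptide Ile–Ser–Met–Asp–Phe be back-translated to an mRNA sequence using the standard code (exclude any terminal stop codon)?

Ile: 3 codons.
Ser: 6 codons.
Met: 1 codon.
Asp: 2 codons.
Phe: 2 codons.
3 × 6 × 1 × 2 × 2 = 72.

72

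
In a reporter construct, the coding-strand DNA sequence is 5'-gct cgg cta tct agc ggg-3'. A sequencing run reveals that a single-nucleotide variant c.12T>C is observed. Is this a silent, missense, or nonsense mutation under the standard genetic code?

Position 12 falls in codon 4: TCT → Ser.
After the substitution the codon is TCC → Ser.
Both encode Ser, so the change is synonymous.

silent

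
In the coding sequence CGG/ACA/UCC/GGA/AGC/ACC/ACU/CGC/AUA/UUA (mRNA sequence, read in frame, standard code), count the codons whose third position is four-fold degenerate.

Codon 1 CGG (Arg): third position 4-fold.
Codon 2 ACA (Thr): third position 4-fold.
Codon 3 UCC (Ser): third position 4-fold.
Codon 4 GGA (Gly): third position 4-fold.
Codon 5 AGC (Ser): third position 2-fold.
Codon 6 ACC (Thr): third position 4-fold.
Codon 7 ACU (Thr): third position 4-fold.
Codon 8 CGC (Arg): third position 4-fold.
Codon 9 AUA (Ile): third position 3-fold.
Codon 10 UUA (Leu): third position 2-fold.
Four-fold degenerate third positions: 7.

7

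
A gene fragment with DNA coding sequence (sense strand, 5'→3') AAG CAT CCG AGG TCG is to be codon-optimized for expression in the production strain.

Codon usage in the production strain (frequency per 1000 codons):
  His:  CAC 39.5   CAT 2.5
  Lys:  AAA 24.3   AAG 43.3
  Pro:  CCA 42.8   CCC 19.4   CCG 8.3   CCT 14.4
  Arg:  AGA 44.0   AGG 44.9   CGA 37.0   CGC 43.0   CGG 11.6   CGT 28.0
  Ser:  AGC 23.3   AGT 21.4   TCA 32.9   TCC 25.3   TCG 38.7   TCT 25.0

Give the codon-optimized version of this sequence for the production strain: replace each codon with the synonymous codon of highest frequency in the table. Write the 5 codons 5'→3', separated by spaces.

Codon 1 (Lys): best is AAG at 43.3.
Codon 2 (His): best is CAC at 39.5.
Codon 3 (Pro): best is CCA at 42.8.
Codon 4 (Arg): best is AGG at 44.9.
Codon 5 (Ser): best is TCG at 38.7.

AAG CAC CCA AGG TCG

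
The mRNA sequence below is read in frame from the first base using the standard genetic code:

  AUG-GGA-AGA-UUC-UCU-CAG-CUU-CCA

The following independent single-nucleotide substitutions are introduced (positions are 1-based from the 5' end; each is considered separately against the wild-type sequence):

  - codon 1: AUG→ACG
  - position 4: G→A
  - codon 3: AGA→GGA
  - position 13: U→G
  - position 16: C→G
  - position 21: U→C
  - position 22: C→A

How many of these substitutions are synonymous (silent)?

Codon 1: AUG (Met) → ACG (Thr) — missense.
Codon 2: GGA (Gly) → AGA (Arg) — missense.
Codon 3: AGA (Arg) → GGA (Gly) — missense.
Codon 5: UCU (Ser) → GCU (Ala) — missense.
Codon 6: CAG (Gln) → GAG (Glu) — missense.
Codon 7: CUU (Leu) → CUC (Leu) — synonymous.
Codon 8: CCA (Pro) → ACA (Thr) — missense.
Synonymous: 1 of 7.

1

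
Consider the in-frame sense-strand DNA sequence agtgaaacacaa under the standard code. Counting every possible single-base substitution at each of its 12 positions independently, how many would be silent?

Codon 1 (AGT, Ser): 1 synonymous substitution.
Codon 2 (GAA, Glu): 1 synonymous substitution.
Codon 3 (ACA, Thr): 3 synonymous substitutions.
Codon 4 (CAA, Gln): 1 synonymous substitution.
Total: 1 + 1 + 3 + 1 = 6.

6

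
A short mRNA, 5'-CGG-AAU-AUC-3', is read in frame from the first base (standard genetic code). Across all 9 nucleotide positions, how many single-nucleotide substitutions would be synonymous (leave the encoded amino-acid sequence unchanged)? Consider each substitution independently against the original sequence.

7

Codon 1 (CGG, Arg): 4 synonymous substitutions.
Codon 2 (AAU, Asn): 1 synonymous substitution.
Codon 3 (AUC, Ile): 2 synonymous substitutions.
Total: 4 + 1 + 2 = 7.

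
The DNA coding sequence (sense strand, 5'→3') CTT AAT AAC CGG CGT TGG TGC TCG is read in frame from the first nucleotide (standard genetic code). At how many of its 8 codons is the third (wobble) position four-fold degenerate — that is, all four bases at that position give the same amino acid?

Codon 1 CTT (Leu): third position 4-fold.
Codon 2 AAT (Asn): third position 2-fold.
Codon 3 AAC (Asn): third position 2-fold.
Codon 4 CGG (Arg): third position 4-fold.
Codon 5 CGT (Arg): third position 4-fold.
Codon 6 TGG (Trp): third position 1-fold.
Codon 7 TGC (Cys): third position 2-fold.
Codon 8 TCG (Ser): third position 4-fold.
Four-fold degenerate third positions: 4.

4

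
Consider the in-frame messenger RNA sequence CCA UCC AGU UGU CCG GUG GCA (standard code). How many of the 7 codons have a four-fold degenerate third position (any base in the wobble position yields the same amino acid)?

Codon 1 CCA (Pro): third position 4-fold.
Codon 2 UCC (Ser): third position 4-fold.
Codon 3 AGU (Ser): third position 2-fold.
Codon 4 UGU (Cys): third position 2-fold.
Codon 5 CCG (Pro): third position 4-fold.
Codon 6 GUG (Val): third position 4-fold.
Codon 7 GCA (Ala): third position 4-fold.
Four-fold degenerate third positions: 5.

5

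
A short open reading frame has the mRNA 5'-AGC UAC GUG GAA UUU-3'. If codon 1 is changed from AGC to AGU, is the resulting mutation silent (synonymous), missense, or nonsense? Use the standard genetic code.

silent

Position 3 falls in codon 1: AGC → Ser.
After the substitution the codon is AGU → Ser.
Both encode Ser, so the change is synonymous.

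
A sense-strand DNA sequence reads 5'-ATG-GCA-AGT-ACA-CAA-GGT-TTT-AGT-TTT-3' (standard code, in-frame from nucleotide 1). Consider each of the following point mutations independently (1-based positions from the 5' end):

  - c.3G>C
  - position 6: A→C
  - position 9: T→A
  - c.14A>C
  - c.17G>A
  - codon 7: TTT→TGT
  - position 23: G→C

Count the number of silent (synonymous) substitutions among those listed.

Codon 1: ATG (Met) → ATC (Ile) — missense.
Codon 2: GCA (Ala) → GCC (Ala) — synonymous.
Codon 3: AGT (Ser) → AGA (Arg) — missense.
Codon 5: CAA (Gln) → CCA (Pro) — missense.
Codon 6: GGT (Gly) → GAT (Asp) — missense.
Codon 7: TTT (Phe) → TGT (Cys) — missense.
Codon 8: AGT (Ser) → ACT (Thr) — missense.
Synonymous: 1 of 7.

1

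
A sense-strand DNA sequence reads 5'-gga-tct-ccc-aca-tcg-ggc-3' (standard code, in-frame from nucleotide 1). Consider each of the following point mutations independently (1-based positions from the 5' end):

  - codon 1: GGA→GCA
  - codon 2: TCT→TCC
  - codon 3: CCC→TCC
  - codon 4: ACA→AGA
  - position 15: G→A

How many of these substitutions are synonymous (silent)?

Codon 1: GGA (Gly) → GCA (Ala) — missense.
Codon 2: TCT (Ser) → TCC (Ser) — synonymous.
Codon 3: CCC (Pro) → TCC (Ser) — missense.
Codon 4: ACA (Thr) → AGA (Arg) — missense.
Codon 5: TCG (Ser) → TCA (Ser) — synonymous.
Synonymous: 2 of 5.

2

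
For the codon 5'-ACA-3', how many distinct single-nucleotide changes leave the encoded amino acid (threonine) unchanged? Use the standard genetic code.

Position 1: none → 0 synonymous.
Position 2: none → 0 synonymous.
Position 3: ACT, ACC, ACG → 3 synonymous.
Total: 0 + 0 + 3 = 3.

3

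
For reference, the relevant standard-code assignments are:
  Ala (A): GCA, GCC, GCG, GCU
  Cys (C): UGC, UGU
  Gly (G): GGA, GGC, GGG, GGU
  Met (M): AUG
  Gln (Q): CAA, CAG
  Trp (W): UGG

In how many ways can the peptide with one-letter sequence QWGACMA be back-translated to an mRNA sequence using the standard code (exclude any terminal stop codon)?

Gln: 2 codons.
Trp: 1 codon.
Gly: 4 codons.
Ala: 4 codons.
Cys: 2 codons.
Met: 1 codon.
Ala: 4 codons.
2 × 1 × 4 × 4 × 2 × 1 × 4 = 256.

256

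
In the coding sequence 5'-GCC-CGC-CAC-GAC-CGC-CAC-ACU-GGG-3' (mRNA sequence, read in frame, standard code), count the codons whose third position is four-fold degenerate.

Codon 1 GCC (Ala): third position 4-fold.
Codon 2 CGC (Arg): third position 4-fold.
Codon 3 CAC (His): third position 2-fold.
Codon 4 GAC (Asp): third position 2-fold.
Codon 5 CGC (Arg): third position 4-fold.
Codon 6 CAC (His): third position 2-fold.
Codon 7 ACU (Thr): third position 4-fold.
Codon 8 GGG (Gly): third position 4-fold.
Four-fold degenerate third positions: 5.

5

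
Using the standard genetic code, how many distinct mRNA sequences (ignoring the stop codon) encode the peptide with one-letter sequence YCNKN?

Tyr: 2 codons.
Cys: 2 codons.
Asn: 2 codons.
Lys: 2 codons.
Asn: 2 codons.
2 × 2 × 2 × 2 × 2 = 32.

32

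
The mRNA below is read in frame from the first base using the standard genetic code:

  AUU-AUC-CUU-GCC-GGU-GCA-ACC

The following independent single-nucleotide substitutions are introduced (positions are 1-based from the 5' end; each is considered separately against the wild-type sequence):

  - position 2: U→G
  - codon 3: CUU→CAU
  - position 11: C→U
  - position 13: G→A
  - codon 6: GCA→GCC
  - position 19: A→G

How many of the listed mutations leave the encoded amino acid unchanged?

Codon 1: AUU (Ile) → AGU (Ser) — missense.
Codon 3: CUU (Leu) → CAU (His) — missense.
Codon 4: GCC (Ala) → GUC (Val) — missense.
Codon 5: GGU (Gly) → AGU (Ser) — missense.
Codon 6: GCA (Ala) → GCC (Ala) — synonymous.
Codon 7: ACC (Thr) → GCC (Ala) — missense.
Synonymous: 1 of 6.

1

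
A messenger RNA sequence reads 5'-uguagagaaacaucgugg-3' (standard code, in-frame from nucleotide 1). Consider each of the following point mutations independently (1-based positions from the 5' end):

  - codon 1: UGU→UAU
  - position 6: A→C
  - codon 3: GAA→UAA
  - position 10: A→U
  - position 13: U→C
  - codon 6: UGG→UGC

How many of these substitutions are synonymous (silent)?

Codon 1: UGU (Cys) → UAU (Tyr) — missense.
Codon 2: AGA (Arg) → AGC (Ser) — missense.
Codon 3: GAA (Glu) → UAA (Stop) — nonsense.
Codon 4: ACA (Thr) → UCA (Ser) — missense.
Codon 5: UCG (Ser) → CCG (Pro) — missense.
Codon 6: UGG (Trp) → UGC (Cys) — missense.
Synonymous: 0 of 6.

0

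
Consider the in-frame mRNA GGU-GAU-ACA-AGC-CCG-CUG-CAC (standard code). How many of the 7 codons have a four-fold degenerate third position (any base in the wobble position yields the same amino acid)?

Codon 1 GGU (Gly): third position 4-fold.
Codon 2 GAU (Asp): third position 2-fold.
Codon 3 ACA (Thr): third position 4-fold.
Codon 4 AGC (Ser): third position 2-fold.
Codon 5 CCG (Pro): third position 4-fold.
Codon 6 CUG (Leu): third position 4-fold.
Codon 7 CAC (His): third position 2-fold.
Four-fold degenerate third positions: 4.

4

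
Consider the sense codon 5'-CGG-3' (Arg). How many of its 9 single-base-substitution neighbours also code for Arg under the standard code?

Position 1: AGG → 1 synonymous.
Position 2: none → 0 synonymous.
Position 3: CGT, CGC, CGA → 3 synonymous.
Total: 1 + 0 + 3 = 4.

4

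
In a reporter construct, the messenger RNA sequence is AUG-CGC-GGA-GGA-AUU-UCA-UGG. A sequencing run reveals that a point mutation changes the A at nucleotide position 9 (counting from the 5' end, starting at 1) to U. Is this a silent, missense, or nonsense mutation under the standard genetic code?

silent

Position 9 falls in codon 3: GGA → Gly.
After the substitution the codon is GGU → Gly.
Both encode Gly, so the change is synonymous.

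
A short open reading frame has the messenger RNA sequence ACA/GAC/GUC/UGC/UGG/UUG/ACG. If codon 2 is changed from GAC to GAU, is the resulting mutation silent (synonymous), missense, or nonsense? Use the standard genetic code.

silent

Position 6 falls in codon 2: GAC → Asp.
After the substitution the codon is GAU → Asp.
Both encode Asp, so the change is synonymous.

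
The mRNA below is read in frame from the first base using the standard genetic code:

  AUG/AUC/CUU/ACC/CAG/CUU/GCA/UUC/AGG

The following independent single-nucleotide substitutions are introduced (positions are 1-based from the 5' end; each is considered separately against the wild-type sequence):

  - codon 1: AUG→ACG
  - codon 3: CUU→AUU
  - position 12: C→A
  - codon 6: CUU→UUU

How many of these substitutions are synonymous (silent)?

Codon 1: AUG (Met) → ACG (Thr) — missense.
Codon 3: CUU (Leu) → AUU (Ile) — missense.
Codon 4: ACC (Thr) → ACA (Thr) — synonymous.
Codon 6: CUU (Leu) → UUU (Phe) — missense.
Synonymous: 1 of 4.

1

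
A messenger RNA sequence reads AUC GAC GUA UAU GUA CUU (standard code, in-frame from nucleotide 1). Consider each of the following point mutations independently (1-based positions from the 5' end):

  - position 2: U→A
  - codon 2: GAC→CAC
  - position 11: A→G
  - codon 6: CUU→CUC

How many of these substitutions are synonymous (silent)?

1

Codon 1: AUC (Ile) → AAC (Asn) — missense.
Codon 2: GAC (Asp) → CAC (His) — missense.
Codon 4: UAU (Tyr) → UGU (Cys) — missense.
Codon 6: CUU (Leu) → CUC (Leu) — synonymous.
Synonymous: 1 of 4.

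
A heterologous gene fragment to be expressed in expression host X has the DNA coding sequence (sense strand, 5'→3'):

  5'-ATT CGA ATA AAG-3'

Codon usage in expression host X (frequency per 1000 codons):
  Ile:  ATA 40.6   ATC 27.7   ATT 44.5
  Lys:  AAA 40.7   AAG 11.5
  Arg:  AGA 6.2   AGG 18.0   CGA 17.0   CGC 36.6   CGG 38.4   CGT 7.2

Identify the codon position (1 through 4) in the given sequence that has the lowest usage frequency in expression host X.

4

Codon 1 ATT (Ile): 44.5 per 1000.
Codon 2 CGA (Arg): 17.0 per 1000.
Codon 3 ATA (Ile): 40.6 per 1000.
Codon 4 AAG (Lys): 11.5 per 1000.
Lowest frequency is 11.5 at codon 4.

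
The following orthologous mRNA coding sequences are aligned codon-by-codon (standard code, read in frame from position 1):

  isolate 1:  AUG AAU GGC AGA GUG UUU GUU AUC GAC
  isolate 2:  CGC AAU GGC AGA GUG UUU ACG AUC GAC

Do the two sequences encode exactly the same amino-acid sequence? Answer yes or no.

Codon 1: AUG Met / CGC Arg — nonsynonymous.
Codon 2: AAU Asn / AAU Asn — identical.
Codon 3: GGC Gly / GGC Gly — identical.
Codon 4: AGA Arg / AGA Arg — identical.
Codon 5: GUG Val / GUG Val — identical.
Codon 6: UUU Phe / UUU Phe — identical.
Codon 7: GUU Val / ACG Thr — nonsynonymous.
Codon 8: AUC Ile / AUC Ile — identical.
Codon 9: GAC Asp / GAC Asp — identical.
Nonsynonymous differences: 2 → different protein.

no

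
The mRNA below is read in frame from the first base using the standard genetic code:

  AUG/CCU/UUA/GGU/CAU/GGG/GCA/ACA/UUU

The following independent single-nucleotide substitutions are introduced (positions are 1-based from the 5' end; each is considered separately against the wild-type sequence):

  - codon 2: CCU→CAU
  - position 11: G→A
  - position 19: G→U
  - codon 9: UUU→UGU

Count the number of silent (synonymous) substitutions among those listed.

Codon 2: CCU (Pro) → CAU (His) — missense.
Codon 4: GGU (Gly) → GAU (Asp) — missense.
Codon 7: GCA (Ala) → UCA (Ser) — missense.
Codon 9: UUU (Phe) → UGU (Cys) — missense.
Synonymous: 0 of 4.

0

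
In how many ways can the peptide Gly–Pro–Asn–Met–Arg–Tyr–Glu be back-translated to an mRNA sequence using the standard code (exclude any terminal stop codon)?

Gly: 4 codons.
Pro: 4 codons.
Asn: 2 codons.
Met: 1 codon.
Arg: 6 codons.
Tyr: 2 codons.
Glu: 2 codons.
4 × 4 × 2 × 1 × 6 × 2 × 2 = 768.

768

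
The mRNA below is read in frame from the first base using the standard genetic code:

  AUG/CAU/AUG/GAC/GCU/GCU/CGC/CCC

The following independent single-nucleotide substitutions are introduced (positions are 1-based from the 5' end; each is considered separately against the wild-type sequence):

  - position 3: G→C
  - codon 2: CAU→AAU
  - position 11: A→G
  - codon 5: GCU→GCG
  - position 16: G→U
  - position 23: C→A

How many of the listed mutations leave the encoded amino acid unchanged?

Codon 1: AUG (Met) → AUC (Ile) — missense.
Codon 2: CAU (His) → AAU (Asn) — missense.
Codon 4: GAC (Asp) → GGC (Gly) — missense.
Codon 5: GCU (Ala) → GCG (Ala) — synonymous.
Codon 6: GCU (Ala) → UCU (Ser) — missense.
Codon 8: CCC (Pro) → CAC (His) — missense.
Synonymous: 1 of 6.

1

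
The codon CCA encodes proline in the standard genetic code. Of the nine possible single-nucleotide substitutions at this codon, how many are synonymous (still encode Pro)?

Position 1: none → 0 synonymous.
Position 2: none → 0 synonymous.
Position 3: CCT, CCC, CCG → 3 synonymous.
Total: 0 + 0 + 3 = 3.

3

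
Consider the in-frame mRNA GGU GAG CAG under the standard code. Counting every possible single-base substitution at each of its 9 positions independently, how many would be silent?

5

Codon 1 (GGU, Gly): 3 synonymous substitutions.
Codon 2 (GAG, Glu): 1 synonymous substitution.
Codon 3 (CAG, Gln): 1 synonymous substitution.
Total: 3 + 1 + 1 = 5.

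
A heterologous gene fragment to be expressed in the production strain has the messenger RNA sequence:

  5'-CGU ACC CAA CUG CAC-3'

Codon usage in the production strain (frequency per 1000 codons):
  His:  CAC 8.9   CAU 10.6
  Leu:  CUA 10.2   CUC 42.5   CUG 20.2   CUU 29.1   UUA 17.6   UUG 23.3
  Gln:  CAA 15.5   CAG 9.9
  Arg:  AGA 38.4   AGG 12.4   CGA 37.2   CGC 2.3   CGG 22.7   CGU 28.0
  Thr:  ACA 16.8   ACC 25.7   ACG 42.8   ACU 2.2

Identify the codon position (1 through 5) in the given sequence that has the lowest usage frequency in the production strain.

Codon 1 CGU (Arg): 28.0 per 1000.
Codon 2 ACC (Thr): 25.7 per 1000.
Codon 3 CAA (Gln): 15.5 per 1000.
Codon 4 CUG (Leu): 20.2 per 1000.
Codon 5 CAC (His): 8.9 per 1000.
Lowest frequency is 8.9 at codon 5.

5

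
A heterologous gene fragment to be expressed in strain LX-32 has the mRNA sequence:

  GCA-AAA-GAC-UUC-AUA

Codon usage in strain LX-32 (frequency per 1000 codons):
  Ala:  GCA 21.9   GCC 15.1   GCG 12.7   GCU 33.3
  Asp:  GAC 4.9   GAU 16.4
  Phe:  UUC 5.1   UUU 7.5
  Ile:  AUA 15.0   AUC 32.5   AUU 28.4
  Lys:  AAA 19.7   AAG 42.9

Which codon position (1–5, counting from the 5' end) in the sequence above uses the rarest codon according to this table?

3

Codon 1 GCA (Ala): 21.9 per 1000.
Codon 2 AAA (Lys): 19.7 per 1000.
Codon 3 GAC (Asp): 4.9 per 1000.
Codon 4 UUC (Phe): 5.1 per 1000.
Codon 5 AUA (Ile): 15.0 per 1000.
Lowest frequency is 4.9 at codon 3.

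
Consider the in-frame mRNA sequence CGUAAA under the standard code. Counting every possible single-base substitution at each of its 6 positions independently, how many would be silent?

4

Codon 1 (CGU, Arg): 3 synonymous substitutions.
Codon 2 (AAA, Lys): 1 synonymous substitution.
Total: 3 + 1 = 4.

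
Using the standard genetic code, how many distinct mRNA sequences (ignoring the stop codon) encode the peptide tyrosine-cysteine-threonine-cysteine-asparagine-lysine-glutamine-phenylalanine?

Tyr: 2 codons.
Cys: 2 codons.
Thr: 4 codons.
Cys: 2 codons.
Asn: 2 codons.
Lys: 2 codons.
Gln: 2 codons.
Phe: 2 codons.
2 × 2 × 4 × 2 × 2 × 2 × 2 × 2 = 512.

512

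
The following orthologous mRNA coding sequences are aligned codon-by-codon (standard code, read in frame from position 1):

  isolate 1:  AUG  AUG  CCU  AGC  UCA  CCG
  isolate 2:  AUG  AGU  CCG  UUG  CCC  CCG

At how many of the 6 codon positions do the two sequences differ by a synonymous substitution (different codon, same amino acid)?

1

Codon 1: AUG Met / AUG Met — identical.
Codon 2: AUG Met / AGU Ser — nonsynonymous.
Codon 3: CCU Pro / CCG Pro — synonymous.
Codon 4: AGC Ser / UUG Leu — nonsynonymous.
Codon 5: UCA Ser / CCC Pro — nonsynonymous.
Codon 6: CCG Pro / CCG Pro — identical.
Synonymous differences: 1.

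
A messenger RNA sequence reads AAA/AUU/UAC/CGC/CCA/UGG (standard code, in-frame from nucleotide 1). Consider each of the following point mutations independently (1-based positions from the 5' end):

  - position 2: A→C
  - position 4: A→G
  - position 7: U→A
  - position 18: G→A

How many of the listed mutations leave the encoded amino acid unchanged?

Codon 1: AAA (Lys) → ACA (Thr) — missense.
Codon 2: AUU (Ile) → GUU (Val) — missense.
Codon 3: UAC (Tyr) → AAC (Asn) — missense.
Codon 6: UGG (Trp) → UGA (Stop) — nonsense.
Synonymous: 0 of 4.

0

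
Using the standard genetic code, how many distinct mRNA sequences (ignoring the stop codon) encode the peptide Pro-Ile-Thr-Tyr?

96

Pro: 4 codons.
Ile: 3 codons.
Thr: 4 codons.
Tyr: 2 codons.
4 × 3 × 4 × 2 = 96.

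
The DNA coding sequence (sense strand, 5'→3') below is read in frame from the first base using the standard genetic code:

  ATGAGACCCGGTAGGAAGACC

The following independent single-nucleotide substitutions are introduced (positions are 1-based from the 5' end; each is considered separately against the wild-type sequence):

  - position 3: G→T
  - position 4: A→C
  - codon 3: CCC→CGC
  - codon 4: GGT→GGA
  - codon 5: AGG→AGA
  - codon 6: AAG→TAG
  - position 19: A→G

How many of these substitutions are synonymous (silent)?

3

Codon 1: ATG (Met) → ATT (Ile) — missense.
Codon 2: AGA (Arg) → CGA (Arg) — synonymous.
Codon 3: CCC (Pro) → CGC (Arg) — missense.
Codon 4: GGT (Gly) → GGA (Gly) — synonymous.
Codon 5: AGG (Arg) → AGA (Arg) — synonymous.
Codon 6: AAG (Lys) → TAG (Stop) — nonsense.
Codon 7: ACC (Thr) → GCC (Ala) — missense.
Synonymous: 3 of 7.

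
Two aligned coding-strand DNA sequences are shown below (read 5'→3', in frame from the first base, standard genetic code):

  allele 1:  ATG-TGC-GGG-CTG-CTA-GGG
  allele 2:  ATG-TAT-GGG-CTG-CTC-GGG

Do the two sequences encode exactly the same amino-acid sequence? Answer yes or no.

no

Codon 1: ATG Met / ATG Met — identical.
Codon 2: TGC Cys / TAT Tyr — nonsynonymous.
Codon 3: GGG Gly / GGG Gly — identical.
Codon 4: CTG Leu / CTG Leu — identical.
Codon 5: CTA Leu / CTC Leu — synonymous.
Codon 6: GGG Gly / GGG Gly — identical.
Nonsynonymous differences: 1 → different protein.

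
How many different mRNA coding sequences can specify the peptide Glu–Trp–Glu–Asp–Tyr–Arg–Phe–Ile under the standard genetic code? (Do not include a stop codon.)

576

Glu: 2 codons.
Trp: 1 codon.
Glu: 2 codons.
Asp: 2 codons.
Tyr: 2 codons.
Arg: 6 codons.
Phe: 2 codons.
Ile: 3 codons.
2 × 1 × 2 × 2 × 2 × 6 × 2 × 3 = 576.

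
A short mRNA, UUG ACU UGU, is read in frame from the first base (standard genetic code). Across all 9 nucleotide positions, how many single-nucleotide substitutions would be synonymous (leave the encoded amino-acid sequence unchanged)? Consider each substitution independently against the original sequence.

Codon 1 (UUG, Leu): 2 synonymous substitutions.
Codon 2 (ACU, Thr): 3 synonymous substitutions.
Codon 3 (UGU, Cys): 1 synonymous substitution.
Total: 2 + 3 + 1 = 6.

6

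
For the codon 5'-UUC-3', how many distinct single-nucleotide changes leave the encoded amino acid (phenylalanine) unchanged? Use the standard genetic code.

Position 1: none → 0 synonymous.
Position 2: none → 0 synonymous.
Position 3: UUU → 1 synonymous.
Total: 0 + 0 + 1 = 1.

1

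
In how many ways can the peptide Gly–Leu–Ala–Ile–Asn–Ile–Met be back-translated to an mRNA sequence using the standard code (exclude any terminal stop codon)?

Gly: 4 codons.
Leu: 6 codons.
Ala: 4 codons.
Ile: 3 codons.
Asn: 2 codons.
Ile: 3 codons.
Met: 1 codon.
4 × 6 × 4 × 3 × 2 × 3 × 1 = 1728.

1728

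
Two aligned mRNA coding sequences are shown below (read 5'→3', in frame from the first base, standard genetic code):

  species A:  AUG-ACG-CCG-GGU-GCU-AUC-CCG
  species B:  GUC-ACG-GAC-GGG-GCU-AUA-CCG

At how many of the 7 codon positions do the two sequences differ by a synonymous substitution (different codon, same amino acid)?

Codon 1: AUG Met / GUC Val — nonsynonymous.
Codon 2: ACG Thr / ACG Thr — identical.
Codon 3: CCG Pro / GAC Asp — nonsynonymous.
Codon 4: GGU Gly / GGG Gly — synonymous.
Codon 5: GCU Ala / GCU Ala — identical.
Codon 6: AUC Ile / AUA Ile — synonymous.
Codon 7: CCG Pro / CCG Pro — identical.
Synonymous differences: 2.

2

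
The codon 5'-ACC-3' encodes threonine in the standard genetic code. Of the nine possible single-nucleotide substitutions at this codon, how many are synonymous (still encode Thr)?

3

Position 1: none → 0 synonymous.
Position 2: none → 0 synonymous.
Position 3: ACU, ACA, ACG → 3 synonymous.
Total: 0 + 0 + 3 = 3.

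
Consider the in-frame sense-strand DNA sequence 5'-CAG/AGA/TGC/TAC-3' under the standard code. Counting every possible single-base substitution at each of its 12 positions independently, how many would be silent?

Codon 1 (CAG, Gln): 1 synonymous substitution.
Codon 2 (AGA, Arg): 2 synonymous substitutions.
Codon 3 (TGC, Cys): 1 synonymous substitution.
Codon 4 (TAC, Tyr): 1 synonymous substitution.
Total: 1 + 2 + 1 + 1 = 5.

5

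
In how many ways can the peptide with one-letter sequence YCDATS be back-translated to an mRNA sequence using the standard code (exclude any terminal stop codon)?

768

Tyr: 2 codons.
Cys: 2 codons.
Asp: 2 codons.
Ala: 4 codons.
Thr: 4 codons.
Ser: 6 codons.
2 × 2 × 2 × 4 × 4 × 6 = 768.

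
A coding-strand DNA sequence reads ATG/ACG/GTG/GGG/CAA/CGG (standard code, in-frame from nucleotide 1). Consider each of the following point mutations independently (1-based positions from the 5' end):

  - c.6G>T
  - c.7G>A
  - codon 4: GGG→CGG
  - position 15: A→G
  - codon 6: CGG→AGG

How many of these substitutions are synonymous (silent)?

3

Codon 2: ACG (Thr) → ACT (Thr) — synonymous.
Codon 3: GTG (Val) → ATG (Met) — missense.
Codon 4: GGG (Gly) → CGG (Arg) — missense.
Codon 5: CAA (Gln) → CAG (Gln) — synonymous.
Codon 6: CGG (Arg) → AGG (Arg) — synonymous.
Synonymous: 3 of 5.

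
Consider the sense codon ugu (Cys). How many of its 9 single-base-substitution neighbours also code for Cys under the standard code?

1

Position 1: none → 0 synonymous.
Position 2: none → 0 synonymous.
Position 3: UGC → 1 synonymous.
Total: 0 + 0 + 1 = 1.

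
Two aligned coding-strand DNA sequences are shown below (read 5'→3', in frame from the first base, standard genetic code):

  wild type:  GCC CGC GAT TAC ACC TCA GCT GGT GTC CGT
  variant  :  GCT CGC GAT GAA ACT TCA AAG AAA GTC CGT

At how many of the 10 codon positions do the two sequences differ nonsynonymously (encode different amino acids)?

3

Codon 1: GCC Ala / GCT Ala — synonymous.
Codon 2: CGC Arg / CGC Arg — identical.
Codon 3: GAT Asp / GAT Asp — identical.
Codon 4: TAC Tyr / GAA Glu — nonsynonymous.
Codon 5: ACC Thr / ACT Thr — synonymous.
Codon 6: TCA Ser / TCA Ser — identical.
Codon 7: GCT Ala / AAG Lys — nonsynonymous.
Codon 8: GGT Gly / AAA Lys — nonsynonymous.
Codon 9: GTC Val / GTC Val — identical.
Codon 10: CGT Arg / CGT Arg — identical.
Nonsynonymous differences: 3.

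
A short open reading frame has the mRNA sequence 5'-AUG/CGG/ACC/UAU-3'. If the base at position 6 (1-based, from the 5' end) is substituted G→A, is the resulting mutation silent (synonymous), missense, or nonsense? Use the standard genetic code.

silent

Position 6 falls in codon 2: CGG → Arg.
After the substitution the codon is CGA → Arg.
Both encode Arg, so the change is synonymous.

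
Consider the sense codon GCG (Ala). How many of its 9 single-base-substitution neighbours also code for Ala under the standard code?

Position 1: none → 0 synonymous.
Position 2: none → 0 synonymous.
Position 3: GCU, GCC, GCA → 3 synonymous.
Total: 0 + 0 + 3 = 3.

3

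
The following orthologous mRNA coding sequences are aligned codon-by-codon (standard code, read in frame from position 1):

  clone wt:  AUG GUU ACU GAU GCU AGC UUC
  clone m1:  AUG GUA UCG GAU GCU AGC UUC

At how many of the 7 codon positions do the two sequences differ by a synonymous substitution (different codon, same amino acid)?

1

Codon 1: AUG Met / AUG Met — identical.
Codon 2: GUU Val / GUA Val — synonymous.
Codon 3: ACU Thr / UCG Ser — nonsynonymous.
Codon 4: GAU Asp / GAU Asp — identical.
Codon 5: GCU Ala / GCU Ala — identical.
Codon 6: AGC Ser / AGC Ser — identical.
Codon 7: UUC Phe / UUC Phe — identical.
Synonymous differences: 1.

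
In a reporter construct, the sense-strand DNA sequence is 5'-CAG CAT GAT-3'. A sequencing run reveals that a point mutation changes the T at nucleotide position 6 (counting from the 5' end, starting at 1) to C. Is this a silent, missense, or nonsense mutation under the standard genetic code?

Position 6 falls in codon 2: CAT → His.
After the substitution the codon is CAC → His.
Both encode His, so the change is synonymous.

silent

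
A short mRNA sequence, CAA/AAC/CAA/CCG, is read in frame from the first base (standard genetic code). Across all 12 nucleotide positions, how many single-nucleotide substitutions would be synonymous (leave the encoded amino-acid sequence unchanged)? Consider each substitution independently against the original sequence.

Codon 1 (CAA, Gln): 1 synonymous substitution.
Codon 2 (AAC, Asn): 1 synonymous substitution.
Codon 3 (CAA, Gln): 1 synonymous substitution.
Codon 4 (CCG, Pro): 3 synonymous substitutions.
Total: 1 + 1 + 1 + 3 = 6.

6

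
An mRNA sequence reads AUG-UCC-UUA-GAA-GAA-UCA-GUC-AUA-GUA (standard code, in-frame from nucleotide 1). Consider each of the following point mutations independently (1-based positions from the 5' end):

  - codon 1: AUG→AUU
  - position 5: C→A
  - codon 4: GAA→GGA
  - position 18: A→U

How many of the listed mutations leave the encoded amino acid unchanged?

Codon 1: AUG (Met) → AUU (Ile) — missense.
Codon 2: UCC (Ser) → UAC (Tyr) — missense.
Codon 4: GAA (Glu) → GGA (Gly) — missense.
Codon 6: UCA (Ser) → UCU (Ser) — synonymous.
Synonymous: 1 of 4.

1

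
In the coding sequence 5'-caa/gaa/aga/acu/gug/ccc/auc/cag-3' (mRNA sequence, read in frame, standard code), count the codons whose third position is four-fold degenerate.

3

Codon 1 CAA (Gln): third position 2-fold.
Codon 2 GAA (Glu): third position 2-fold.
Codon 3 AGA (Arg): third position 2-fold.
Codon 4 ACU (Thr): third position 4-fold.
Codon 5 GUG (Val): third position 4-fold.
Codon 6 CCC (Pro): third position 4-fold.
Codon 7 AUC (Ile): third position 3-fold.
Codon 8 CAG (Gln): third position 2-fold.
Four-fold degenerate third positions: 3.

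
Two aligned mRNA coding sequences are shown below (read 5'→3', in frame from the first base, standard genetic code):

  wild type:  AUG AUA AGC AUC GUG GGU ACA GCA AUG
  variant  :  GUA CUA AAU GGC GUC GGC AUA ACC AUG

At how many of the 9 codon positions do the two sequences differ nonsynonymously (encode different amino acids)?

6

Codon 1: AUG Met / GUA Val — nonsynonymous.
Codon 2: AUA Ile / CUA Leu — nonsynonymous.
Codon 3: AGC Ser / AAU Asn — nonsynonymous.
Codon 4: AUC Ile / GGC Gly — nonsynonymous.
Codon 5: GUG Val / GUC Val — synonymous.
Codon 6: GGU Gly / GGC Gly — synonymous.
Codon 7: ACA Thr / AUA Ile — nonsynonymous.
Codon 8: GCA Ala / ACC Thr — nonsynonymous.
Codon 9: AUG Met / AUG Met — identical.
Nonsynonymous differences: 6.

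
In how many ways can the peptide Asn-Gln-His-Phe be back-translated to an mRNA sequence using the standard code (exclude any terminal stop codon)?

16

Asn: 2 codons.
Gln: 2 codons.
His: 2 codons.
Phe: 2 codons.
2 × 2 × 2 × 2 = 16.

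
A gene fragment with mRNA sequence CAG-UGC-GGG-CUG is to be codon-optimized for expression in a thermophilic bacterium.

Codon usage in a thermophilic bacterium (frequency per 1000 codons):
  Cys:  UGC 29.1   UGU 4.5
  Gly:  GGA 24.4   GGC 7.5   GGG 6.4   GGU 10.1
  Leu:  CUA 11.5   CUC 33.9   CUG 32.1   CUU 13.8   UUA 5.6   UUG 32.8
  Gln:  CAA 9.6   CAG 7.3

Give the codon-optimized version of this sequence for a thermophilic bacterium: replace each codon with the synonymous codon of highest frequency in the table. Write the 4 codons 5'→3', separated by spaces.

Codon 1 (Gln): best is CAA at 9.6.
Codon 2 (Cys): best is UGC at 29.1.
Codon 3 (Gly): best is GGA at 24.4.
Codon 4 (Leu): best is CUC at 33.9.

CAA UGC GGA CUC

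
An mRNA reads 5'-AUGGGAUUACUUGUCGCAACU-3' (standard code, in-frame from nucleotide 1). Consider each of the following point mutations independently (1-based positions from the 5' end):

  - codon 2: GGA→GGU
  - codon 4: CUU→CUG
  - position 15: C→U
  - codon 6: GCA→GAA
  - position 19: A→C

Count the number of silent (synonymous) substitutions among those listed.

3

Codon 2: GGA (Gly) → GGU (Gly) — synonymous.
Codon 4: CUU (Leu) → CUG (Leu) — synonymous.
Codon 5: GUC (Val) → GUU (Val) — synonymous.
Codon 6: GCA (Ala) → GAA (Glu) — missense.
Codon 7: ACU (Thr) → CCU (Pro) — missense.
Synonymous: 3 of 5.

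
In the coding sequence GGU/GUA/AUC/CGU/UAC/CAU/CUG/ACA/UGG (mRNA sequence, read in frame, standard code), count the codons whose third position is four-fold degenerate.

5

Codon 1 GGU (Gly): third position 4-fold.
Codon 2 GUA (Val): third position 4-fold.
Codon 3 AUC (Ile): third position 3-fold.
Codon 4 CGU (Arg): third position 4-fold.
Codon 5 UAC (Tyr): third position 2-fold.
Codon 6 CAU (His): third position 2-fold.
Codon 7 CUG (Leu): third position 4-fold.
Codon 8 ACA (Thr): third position 4-fold.
Codon 9 UGG (Trp): third position 1-fold.
Four-fold degenerate third positions: 5.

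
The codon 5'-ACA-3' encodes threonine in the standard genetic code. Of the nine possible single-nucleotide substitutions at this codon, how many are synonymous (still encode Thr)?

Position 1: none → 0 synonymous.
Position 2: none → 0 synonymous.
Position 3: ACU, ACC, ACG → 3 synonymous.
Total: 0 + 0 + 3 = 3.

3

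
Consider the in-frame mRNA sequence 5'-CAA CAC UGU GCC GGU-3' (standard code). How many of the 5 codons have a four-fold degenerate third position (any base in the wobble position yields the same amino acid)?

Codon 1 CAA (Gln): third position 2-fold.
Codon 2 CAC (His): third position 2-fold.
Codon 3 UGU (Cys): third position 2-fold.
Codon 4 GCC (Ala): third position 4-fold.
Codon 5 GGU (Gly): third position 4-fold.
Four-fold degenerate third positions: 2.

2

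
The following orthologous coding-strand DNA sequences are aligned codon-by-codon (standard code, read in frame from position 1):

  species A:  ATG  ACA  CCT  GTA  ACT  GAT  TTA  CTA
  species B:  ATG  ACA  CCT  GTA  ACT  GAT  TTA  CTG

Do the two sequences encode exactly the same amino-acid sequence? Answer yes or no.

Codon 1: ATG Met / ATG Met — identical.
Codon 2: ACA Thr / ACA Thr — identical.
Codon 3: CCT Pro / CCT Pro — identical.
Codon 4: GTA Val / GTA Val — identical.
Codon 5: ACT Thr / ACT Thr — identical.
Codon 6: GAT Asp / GAT Asp — identical.
Codon 7: TTA Leu / TTA Leu — identical.
Codon 8: CTA Leu / CTG Leu — synonymous.
Nonsynonymous differences: 0 → same protein.

yes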